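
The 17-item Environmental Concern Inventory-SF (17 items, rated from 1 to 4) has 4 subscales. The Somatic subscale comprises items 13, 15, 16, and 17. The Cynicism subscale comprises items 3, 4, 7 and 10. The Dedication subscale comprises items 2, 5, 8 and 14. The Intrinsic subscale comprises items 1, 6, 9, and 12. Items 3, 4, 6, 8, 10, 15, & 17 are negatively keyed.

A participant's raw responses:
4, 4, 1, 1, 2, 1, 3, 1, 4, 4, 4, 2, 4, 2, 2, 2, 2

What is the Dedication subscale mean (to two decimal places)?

Dedication items: 2, 5, 8, 14.
Of these, item 8 is negatively keyed; on a 1–4 scale, reversed = 5 − raw.
  item 2: 4
  item 5: 2
  item 8: 5 − 1 = 4
  item 14: 2
Sum = 4 + 2 + 4 + 2 = 12
Mean = 12 / 4 = 3.00

3.00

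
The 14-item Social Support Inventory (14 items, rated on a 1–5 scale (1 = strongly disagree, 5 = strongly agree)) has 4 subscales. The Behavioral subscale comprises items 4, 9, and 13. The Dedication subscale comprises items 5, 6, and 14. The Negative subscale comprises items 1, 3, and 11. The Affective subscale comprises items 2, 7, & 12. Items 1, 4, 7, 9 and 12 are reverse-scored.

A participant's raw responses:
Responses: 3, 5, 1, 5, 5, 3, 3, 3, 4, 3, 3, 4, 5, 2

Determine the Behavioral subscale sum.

8

Behavioral items: 4, 9, 13.
Of these, items 4 & 9 are reverse-scored; reverse-coded value = 6 − response.
  item 4: 6 − 5 = 1
  item 9: 6 − 4 = 2
  item 13: 5
Sum = 1 + 2 + 5 = 8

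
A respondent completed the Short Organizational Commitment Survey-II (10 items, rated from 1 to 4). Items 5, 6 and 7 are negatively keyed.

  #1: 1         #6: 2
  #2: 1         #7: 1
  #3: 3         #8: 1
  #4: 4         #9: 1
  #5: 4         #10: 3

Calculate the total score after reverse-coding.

Negatively keyed items use 5 − raw:
  item 5: 5 − 4 = 1
  item 6: 5 − 2 = 3
  item 7: 5 − 1 = 4
Scored items: 1, 1, 3, 4, 1, 3, 4, 1, 1, 3
Total = 1 + 1 + 3 + 4 + 1 + 3 + 4 + 1 + 1 + 3 = 22

22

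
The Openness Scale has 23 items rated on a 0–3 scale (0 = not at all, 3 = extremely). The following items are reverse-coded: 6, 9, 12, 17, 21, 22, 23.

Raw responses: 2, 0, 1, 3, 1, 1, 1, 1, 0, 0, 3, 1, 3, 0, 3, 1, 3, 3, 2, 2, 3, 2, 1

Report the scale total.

Raw sum = 37. Reverse-coded items: 6, 9, 12, 17, 21, 22, 23; their raw sum = 11.
Each reversal replaces raw with 3 − raw, changing the total by 3 − 2·raw per item.
Total = 37 + 7·3 − 2·11 = 37 + 21 − 22 = 36

36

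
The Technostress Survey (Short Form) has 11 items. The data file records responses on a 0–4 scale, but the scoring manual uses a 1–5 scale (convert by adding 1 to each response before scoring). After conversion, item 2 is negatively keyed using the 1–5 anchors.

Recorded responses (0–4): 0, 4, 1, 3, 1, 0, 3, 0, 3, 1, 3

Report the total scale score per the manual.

26

Convert to 1–5: 1, 5, 2, 4, 2, 1, 4, 1, 4, 2, 4
Reverse-coded (reversed = (1+5) − raw = 6 − raw):
  item 2: 6 − 5 = 1
Scored: 1, 1, 2, 4, 2, 1, 4, 1, 4, 2, 4
Total = 26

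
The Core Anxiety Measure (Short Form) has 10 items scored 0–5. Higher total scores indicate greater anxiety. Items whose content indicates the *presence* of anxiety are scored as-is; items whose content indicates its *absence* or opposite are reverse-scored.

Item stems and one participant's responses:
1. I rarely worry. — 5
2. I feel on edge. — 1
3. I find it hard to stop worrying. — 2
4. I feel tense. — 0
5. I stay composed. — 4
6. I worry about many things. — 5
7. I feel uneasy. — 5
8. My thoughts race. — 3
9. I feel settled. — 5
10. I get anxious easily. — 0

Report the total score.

17

Items 1, 5, 9 describe the absence/opposite of anxiety → reverse-score.
reversed = (0+5) − raw = 5 − raw.
  item 1: 5 − 5 = 0
  item 2: 1
  item 3: 2
  item 4: 0
  item 5: 5 − 4 = 1
  item 6: 5
  item 7: 5
  item 8: 3
  item 9: 5 − 5 = 0
  item 10: 0
Total = 0 + 1 + 2 + 0 + 1 + 5 + 5 + 3 + 0 + 0 = 17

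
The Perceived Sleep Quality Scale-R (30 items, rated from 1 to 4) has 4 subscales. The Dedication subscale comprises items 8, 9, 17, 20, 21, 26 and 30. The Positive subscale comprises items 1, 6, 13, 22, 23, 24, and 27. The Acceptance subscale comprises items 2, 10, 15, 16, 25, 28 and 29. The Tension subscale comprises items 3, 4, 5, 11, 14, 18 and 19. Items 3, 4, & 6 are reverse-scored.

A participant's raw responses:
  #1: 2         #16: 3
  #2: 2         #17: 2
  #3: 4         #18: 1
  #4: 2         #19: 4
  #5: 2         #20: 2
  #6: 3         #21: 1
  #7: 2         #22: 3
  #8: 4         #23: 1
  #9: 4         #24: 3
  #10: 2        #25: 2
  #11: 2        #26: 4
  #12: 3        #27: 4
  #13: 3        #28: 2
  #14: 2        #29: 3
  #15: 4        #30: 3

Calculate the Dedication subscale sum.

20

Dedication items: 8, 9, 17, 20, 21, 26, 30.
  item 8: 4
  item 9: 4
  item 17: 2
  item 20: 2
  item 21: 1
  item 26: 4
  item 30: 3
Sum = 4 + 4 + 2 + 2 + 1 + 4 + 3 = 20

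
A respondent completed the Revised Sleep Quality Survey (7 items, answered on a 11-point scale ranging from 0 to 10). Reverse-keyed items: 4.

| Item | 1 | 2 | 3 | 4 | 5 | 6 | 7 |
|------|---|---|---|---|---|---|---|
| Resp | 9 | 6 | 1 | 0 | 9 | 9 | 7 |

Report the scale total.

51

Reversing item 4 with 10 − raw:
Total = 9 + 6 + 1 + (10−0) + 9 + 9 + 7
      = 9 + 6 + 1 + 10 + 9 + 9 + 7 = 51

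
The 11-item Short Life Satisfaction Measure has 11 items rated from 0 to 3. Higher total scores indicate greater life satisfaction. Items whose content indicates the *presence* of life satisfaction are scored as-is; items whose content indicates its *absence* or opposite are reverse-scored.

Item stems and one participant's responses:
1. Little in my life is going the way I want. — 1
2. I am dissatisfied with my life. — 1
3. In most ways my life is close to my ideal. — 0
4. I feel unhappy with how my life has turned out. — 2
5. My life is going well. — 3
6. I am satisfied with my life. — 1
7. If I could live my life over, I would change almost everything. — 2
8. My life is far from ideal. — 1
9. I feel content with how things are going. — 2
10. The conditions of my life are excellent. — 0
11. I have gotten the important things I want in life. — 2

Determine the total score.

Items 1, 2, 4, 7, 8 describe the absence/opposite of life satisfaction → reverse-score.
reversed = (0+3) − raw = 3 − raw.
  item 1: 3 − 1 = 2
  item 2: 3 − 1 = 2
  item 3: 0
  item 4: 3 − 2 = 1
  item 5: 3
  item 6: 1
  item 7: 3 − 2 = 1
  item 8: 3 − 1 = 2
  item 9: 2
  item 10: 0
  item 11: 2
Total = 2 + 2 + 0 + 1 + 3 + 1 + 1 + 2 + 2 + 0 + 2 = 16

16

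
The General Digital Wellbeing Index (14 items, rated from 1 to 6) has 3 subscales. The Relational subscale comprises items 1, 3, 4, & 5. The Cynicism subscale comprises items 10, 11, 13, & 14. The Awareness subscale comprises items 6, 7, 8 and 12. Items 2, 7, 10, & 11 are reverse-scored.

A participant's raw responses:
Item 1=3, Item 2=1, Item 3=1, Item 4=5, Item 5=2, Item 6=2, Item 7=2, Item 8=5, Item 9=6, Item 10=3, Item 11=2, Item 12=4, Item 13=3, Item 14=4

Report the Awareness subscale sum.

Awareness items: 6, 7, 8, 12.
Of these, item 7 is reverse-scored; on a 1–6 scale, reversed = 7 − raw.
  item 6: 2
  item 7: 7 − 2 = 5
  item 8: 5
  item 12: 4
Sum = 2 + 5 + 5 + 4 = 16

16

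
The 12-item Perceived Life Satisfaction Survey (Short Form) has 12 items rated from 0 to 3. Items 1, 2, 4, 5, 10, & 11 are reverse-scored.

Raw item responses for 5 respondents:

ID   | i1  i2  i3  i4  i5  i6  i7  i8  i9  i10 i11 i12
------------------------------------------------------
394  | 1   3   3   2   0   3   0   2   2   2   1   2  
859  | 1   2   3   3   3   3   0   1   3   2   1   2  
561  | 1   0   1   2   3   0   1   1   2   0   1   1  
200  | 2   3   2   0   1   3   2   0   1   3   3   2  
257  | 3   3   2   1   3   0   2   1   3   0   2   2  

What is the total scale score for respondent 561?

17

Respondent 561 raw: 1, 0, 1, 2, 3, 0, 1, 1, 2, 0, 1, 1.
Reverse-coded (on a 0–3 scale, reversed = 3 − raw):
  item 1: 3 − 1 = 2
  item 2: 3 − 0 = 3
  item 3: 1
  item 4: 3 − 2 = 1
  item 5: 3 − 3 = 0
  item 6: 0
  item 7: 1
  item 8: 1
  item 9: 2
  item 10: 3 − 0 = 3
  item 11: 3 − 1 = 2
  item 12: 1
Sum = 2 + 3 + 1 + 1 + 0 + 0 + 1 + 1 + 2 + 3 + 2 + 1 = 17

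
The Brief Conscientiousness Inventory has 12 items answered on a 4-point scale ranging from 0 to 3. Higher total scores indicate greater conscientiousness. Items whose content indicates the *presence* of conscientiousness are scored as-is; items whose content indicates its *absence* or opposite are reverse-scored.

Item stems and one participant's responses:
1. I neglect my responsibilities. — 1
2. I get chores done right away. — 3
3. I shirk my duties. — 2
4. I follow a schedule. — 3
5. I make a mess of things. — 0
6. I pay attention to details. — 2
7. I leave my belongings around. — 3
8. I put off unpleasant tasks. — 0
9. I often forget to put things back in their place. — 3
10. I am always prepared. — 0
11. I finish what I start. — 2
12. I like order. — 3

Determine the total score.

22

Items 1, 3, 5, 7, 8, 9 describe the absence/opposite of conscientiousness → reverse-score.
reversed = (0+3) − raw = 3 − raw.
  item 1: 3 − 1 = 2
  item 2: 3
  item 3: 3 − 2 = 1
  item 4: 3
  item 5: 3 − 0 = 3
  item 6: 2
  item 7: 3 − 3 = 0
  item 8: 3 − 0 = 3
  item 9: 3 − 3 = 0
  item 10: 0
  item 11: 2
  item 12: 3
Total = 2 + 3 + 1 + 3 + 3 + 2 + 0 + 3 + 0 + 0 + 2 + 3 = 22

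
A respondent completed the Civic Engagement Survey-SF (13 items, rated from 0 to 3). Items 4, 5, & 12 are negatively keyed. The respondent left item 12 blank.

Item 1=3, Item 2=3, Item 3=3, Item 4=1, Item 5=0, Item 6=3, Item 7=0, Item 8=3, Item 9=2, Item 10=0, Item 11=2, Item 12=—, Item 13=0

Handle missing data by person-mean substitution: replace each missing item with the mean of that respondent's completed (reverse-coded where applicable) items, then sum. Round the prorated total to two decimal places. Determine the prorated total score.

26.00

Reverse-coded (reversed = (0+3) − raw = 3 − raw):
  item 4: 3 − 1 = 2
  item 5: 3 − 0 = 3
Completed scored items (12 of 13): 3, 3, 3, 2, 3, 3, 0, 3, 2, 0, 2, 0; sum = 24.
Person mean = 24 / 12 ≈ 2.0000
Prorated total = (24 / 12) × 13 = 26.00 (to 2 dp)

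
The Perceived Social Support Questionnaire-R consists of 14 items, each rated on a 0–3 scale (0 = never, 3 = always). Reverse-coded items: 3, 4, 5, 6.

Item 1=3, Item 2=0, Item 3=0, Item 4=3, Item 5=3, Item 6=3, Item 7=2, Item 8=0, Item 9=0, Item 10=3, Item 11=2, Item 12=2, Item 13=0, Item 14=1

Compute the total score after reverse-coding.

Reverse-coded items use 3 − raw:
  item 3: 3 − 0 = 3
  item 4: 3 − 3 = 0
  item 5: 3 − 3 = 0
  item 6: 3 − 3 = 0
Scored responses: 3, 0, 3, 0, 0, 0, 2, 0, 0, 3, 2, 2, 0, 1
Total = 3 + 0 + 3 + 0 + 0 + 0 + 2 + 0 + 0 + 3 + 2 + 2 + 0 + 1 = 16

16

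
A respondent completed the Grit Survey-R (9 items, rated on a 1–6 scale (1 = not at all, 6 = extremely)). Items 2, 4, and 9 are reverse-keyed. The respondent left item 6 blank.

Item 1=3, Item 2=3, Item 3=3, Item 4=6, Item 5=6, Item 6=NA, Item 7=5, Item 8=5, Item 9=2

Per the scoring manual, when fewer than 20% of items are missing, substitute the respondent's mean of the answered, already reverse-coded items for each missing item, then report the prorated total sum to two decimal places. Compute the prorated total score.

36.00

Reverse-coded (reverse-coded value = 7 − response):
  item 2: 7 − 3 = 4
  item 4: 7 − 6 = 1
  item 9: 7 − 2 = 5
Completed scored items (8 of 9): 3, 4, 3, 1, 6, 5, 5, 5; sum = 32.
Person mean = 32 / 8 ≈ 4.0000
Prorated total = (32 / 8) × 9 = 36.00 (to 2 dp)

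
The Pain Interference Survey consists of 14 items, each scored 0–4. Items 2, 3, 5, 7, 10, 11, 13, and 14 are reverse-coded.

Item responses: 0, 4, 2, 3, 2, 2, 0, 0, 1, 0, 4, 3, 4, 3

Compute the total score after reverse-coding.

22

Raw sum = 28. Reverse-coded items: 2, 3, 5, 7, 10, 11, 13, 14; their raw sum = 19.
Each reversal replaces raw with 4 − raw, changing the total by 4 − 2·raw per item.
Total = 28 + 8·4 − 2·19 = 28 + 32 − 38 = 22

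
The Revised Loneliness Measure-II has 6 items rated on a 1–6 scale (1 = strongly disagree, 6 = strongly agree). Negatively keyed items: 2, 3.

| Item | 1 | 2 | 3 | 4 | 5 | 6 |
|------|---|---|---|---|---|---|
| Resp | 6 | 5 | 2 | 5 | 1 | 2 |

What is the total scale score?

Reversing items 2 and 3 with 7 − raw:
Total = 6 + (7−5) + (7−2) + 5 + 1 + 2
      = 6 + 2 + 5 + 5 + 1 + 2 = 21

21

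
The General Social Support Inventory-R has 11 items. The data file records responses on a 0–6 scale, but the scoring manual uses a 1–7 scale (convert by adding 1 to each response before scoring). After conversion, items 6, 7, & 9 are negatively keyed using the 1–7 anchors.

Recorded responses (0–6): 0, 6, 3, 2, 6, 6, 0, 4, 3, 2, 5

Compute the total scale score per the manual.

Convert to 1–7: 1, 7, 4, 3, 7, 7, 1, 5, 4, 3, 6
Reverse-coded (on a 1–7 scale, reversed = 8 − raw):
  item 6: 8 − 7 = 1
  item 7: 8 − 1 = 7
  item 9: 8 − 4 = 4
Scored: 1, 7, 4, 3, 7, 1, 7, 5, 4, 3, 6
Total = 48

48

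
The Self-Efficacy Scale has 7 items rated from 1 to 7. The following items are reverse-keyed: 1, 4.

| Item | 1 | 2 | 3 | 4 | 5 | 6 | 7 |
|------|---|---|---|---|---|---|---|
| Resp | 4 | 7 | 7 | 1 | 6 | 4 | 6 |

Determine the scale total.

41

Reverse-keyed items use 8 − raw:
  item 1: 8 − 4 = 4
  item 4: 8 − 1 = 7
After reverse-coding: 4, 7, 7, 7, 6, 4, 6
Total = 4 + 7 + 7 + 7 + 6 + 4 + 6 = 41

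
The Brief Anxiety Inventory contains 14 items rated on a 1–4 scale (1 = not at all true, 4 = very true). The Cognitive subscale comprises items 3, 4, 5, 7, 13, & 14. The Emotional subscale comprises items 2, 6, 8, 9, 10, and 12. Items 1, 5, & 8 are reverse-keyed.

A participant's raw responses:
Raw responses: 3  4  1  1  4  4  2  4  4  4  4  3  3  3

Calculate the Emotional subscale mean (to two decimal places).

3.33

Emotional items: 2, 6, 8, 9, 10, 12.
Of these, item 8 is reverse-keyed; reversed = (1+4) − raw = 5 − raw.
  item 2: 4
  item 6: 4
  item 8: 5 − 4 = 1
  item 9: 4
  item 10: 4
  item 12: 3
Sum = 4 + 4 + 1 + 4 + 4 + 3 = 20
Mean = 20 / 6 = 3.33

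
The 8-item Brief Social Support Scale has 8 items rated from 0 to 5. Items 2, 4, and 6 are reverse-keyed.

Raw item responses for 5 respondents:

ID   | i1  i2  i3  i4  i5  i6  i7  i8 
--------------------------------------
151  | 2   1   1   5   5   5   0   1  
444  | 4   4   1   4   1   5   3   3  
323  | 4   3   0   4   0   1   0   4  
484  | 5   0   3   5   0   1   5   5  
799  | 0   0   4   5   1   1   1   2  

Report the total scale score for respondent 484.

Respondent 484 raw: 5, 0, 3, 5, 0, 1, 5, 5.
Reverse-coded (on a 0–5 scale, reversed = 5 − raw):
  item 1: 5
  item 2: 5 − 0 = 5
  item 3: 3
  item 4: 5 − 5 = 0
  item 5: 0
  item 6: 5 − 1 = 4
  item 7: 5
  item 8: 5
Sum = 5 + 5 + 3 + 0 + 0 + 4 + 5 + 5 = 27

27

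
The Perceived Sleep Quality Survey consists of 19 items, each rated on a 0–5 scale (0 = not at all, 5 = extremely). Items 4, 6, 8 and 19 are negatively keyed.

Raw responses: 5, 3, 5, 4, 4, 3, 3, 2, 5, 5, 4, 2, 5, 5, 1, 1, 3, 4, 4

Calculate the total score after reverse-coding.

62

Apply reverse scoring (on a 0–5 scale, reversed = 5 − raw):
  item 4: 5 − 4 = 1
  item 6: 5 − 3 = 2
  item 8: 5 − 2 = 3
  item 19: 5 − 4 = 1
Scored responses: 5, 3, 5, 1, 4, 2, 3, 3, 5, 5, 4, 2, 5, 5, 1, 1, 3, 4, 1
Total = 5 + 3 + 5 + 1 + 4 + 2 + 3 + 3 + 5 + 5 + 4 + 2 + 5 + 5 + 1 + 1 + 3 + 4 + 1 = 62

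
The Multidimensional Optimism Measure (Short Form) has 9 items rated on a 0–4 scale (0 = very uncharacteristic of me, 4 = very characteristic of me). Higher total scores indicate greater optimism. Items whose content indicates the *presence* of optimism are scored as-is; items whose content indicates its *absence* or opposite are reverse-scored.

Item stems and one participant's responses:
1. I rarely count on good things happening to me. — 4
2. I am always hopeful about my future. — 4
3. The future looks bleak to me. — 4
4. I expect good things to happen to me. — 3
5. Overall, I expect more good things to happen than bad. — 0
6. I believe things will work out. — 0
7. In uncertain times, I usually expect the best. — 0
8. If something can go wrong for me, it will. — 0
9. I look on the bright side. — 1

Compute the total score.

12

Items 1, 3, 8 describe the absence/opposite of optimism → reverse-score.
on a 0–4 scale, reversed = 4 − raw.
  item 1: 4 − 4 = 0
  item 2: 4
  item 3: 4 − 4 = 0
  item 4: 3
  item 5: 0
  item 6: 0
  item 7: 0
  item 8: 4 − 0 = 4
  item 9: 1
Total = 0 + 4 + 0 + 3 + 0 + 0 + 0 + 4 + 1 = 12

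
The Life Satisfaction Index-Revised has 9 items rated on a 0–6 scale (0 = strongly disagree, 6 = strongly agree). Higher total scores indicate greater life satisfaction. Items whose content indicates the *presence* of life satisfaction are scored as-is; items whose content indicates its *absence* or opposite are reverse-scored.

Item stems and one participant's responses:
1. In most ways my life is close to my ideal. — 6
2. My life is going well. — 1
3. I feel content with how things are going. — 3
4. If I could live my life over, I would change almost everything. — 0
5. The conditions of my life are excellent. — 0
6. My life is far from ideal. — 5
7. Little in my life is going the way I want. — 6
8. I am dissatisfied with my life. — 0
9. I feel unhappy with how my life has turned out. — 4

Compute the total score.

25

Items 4, 6, 7, 8, 9 describe the absence/opposite of life satisfaction → reverse-score.
on a 0–6 scale, reversed = 6 − raw.
  item 1: 6
  item 2: 1
  item 3: 3
  item 4: 6 − 0 = 6
  item 5: 0
  item 6: 6 − 5 = 1
  item 7: 6 − 6 = 0
  item 8: 6 − 0 = 6
  item 9: 6 − 4 = 2
Total = 6 + 1 + 3 + 6 + 0 + 1 + 0 + 6 + 2 = 25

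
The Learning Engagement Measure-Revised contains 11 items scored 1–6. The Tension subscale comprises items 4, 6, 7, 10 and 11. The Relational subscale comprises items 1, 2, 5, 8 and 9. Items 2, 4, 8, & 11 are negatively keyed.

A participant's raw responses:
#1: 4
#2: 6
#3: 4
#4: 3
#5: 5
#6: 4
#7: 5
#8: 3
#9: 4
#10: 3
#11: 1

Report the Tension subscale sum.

Tension items: 4, 6, 7, 10, 11.
Of these, items 4 & 11 are negatively keyed; on a 1–6 scale, reversed = 7 − raw.
  item 4: 7 − 3 = 4
  item 6: 4
  item 7: 5
  item 10: 3
  item 11: 7 − 1 = 6
Sum = 4 + 4 + 5 + 3 + 6 = 22

22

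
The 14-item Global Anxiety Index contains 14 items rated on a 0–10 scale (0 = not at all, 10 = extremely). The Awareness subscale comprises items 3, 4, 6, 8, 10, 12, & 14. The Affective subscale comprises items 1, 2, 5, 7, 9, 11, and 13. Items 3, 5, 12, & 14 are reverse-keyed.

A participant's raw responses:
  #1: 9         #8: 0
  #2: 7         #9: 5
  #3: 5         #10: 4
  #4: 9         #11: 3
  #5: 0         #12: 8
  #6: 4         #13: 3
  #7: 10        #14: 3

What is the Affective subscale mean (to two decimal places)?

Affective items: 1, 2, 5, 7, 9, 11, 13.
Of these, item 5 is reverse-keyed; reverse-coded value = 10 − response.
  item 1: 9
  item 2: 7
  item 5: 10 − 0 = 10
  item 7: 10
  item 9: 5
  item 11: 3
  item 13: 3
Sum = 9 + 7 + 10 + 10 + 5 + 3 + 3 = 47
Mean = 47 / 7 = 6.71

6.71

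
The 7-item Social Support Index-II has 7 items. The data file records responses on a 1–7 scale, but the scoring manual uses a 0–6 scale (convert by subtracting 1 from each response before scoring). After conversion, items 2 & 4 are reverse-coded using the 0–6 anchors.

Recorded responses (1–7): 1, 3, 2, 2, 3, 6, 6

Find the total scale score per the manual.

22

Convert to 0–6: 0, 2, 1, 1, 2, 5, 5
Reverse-coded (reverse-coded value = 6 − response):
  item 2: 6 − 2 = 4
  item 4: 6 − 1 = 5
Scored: 0, 4, 1, 5, 2, 5, 5
Total = 22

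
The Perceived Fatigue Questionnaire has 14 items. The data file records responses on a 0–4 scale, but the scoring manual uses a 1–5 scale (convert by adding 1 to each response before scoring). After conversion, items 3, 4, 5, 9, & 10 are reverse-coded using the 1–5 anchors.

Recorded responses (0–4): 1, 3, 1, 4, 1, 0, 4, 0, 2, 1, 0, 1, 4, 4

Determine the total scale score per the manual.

Convert to 1–5: 2, 4, 2, 5, 2, 1, 5, 1, 3, 2, 1, 2, 5, 5
Reverse-coded (on a 1–5 scale, reversed = 6 − raw):
  item 3: 6 − 2 = 4
  item 4: 6 − 5 = 1
  item 5: 6 − 2 = 4
  item 9: 6 − 3 = 3
  item 10: 6 − 2 = 4
Scored: 2, 4, 4, 1, 4, 1, 5, 1, 3, 4, 1, 2, 5, 5
Total = 42

42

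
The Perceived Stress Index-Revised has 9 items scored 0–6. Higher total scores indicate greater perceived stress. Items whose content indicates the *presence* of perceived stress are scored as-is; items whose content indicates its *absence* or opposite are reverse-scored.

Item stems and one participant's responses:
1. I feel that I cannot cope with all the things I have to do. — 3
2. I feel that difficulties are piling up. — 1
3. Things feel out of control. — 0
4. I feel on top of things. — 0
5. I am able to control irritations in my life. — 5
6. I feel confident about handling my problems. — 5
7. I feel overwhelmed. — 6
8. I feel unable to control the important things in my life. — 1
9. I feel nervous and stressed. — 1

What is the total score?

Items 4, 5, 6 describe the absence/opposite of perceived stress → reverse-score.
reverse-coded value = 6 − response.
  item 1: 3
  item 2: 1
  item 3: 0
  item 4: 6 − 0 = 6
  item 5: 6 − 5 = 1
  item 6: 6 − 5 = 1
  item 7: 6
  item 8: 1
  item 9: 1
Total = 3 + 1 + 0 + 6 + 1 + 1 + 6 + 1 + 1 = 20

20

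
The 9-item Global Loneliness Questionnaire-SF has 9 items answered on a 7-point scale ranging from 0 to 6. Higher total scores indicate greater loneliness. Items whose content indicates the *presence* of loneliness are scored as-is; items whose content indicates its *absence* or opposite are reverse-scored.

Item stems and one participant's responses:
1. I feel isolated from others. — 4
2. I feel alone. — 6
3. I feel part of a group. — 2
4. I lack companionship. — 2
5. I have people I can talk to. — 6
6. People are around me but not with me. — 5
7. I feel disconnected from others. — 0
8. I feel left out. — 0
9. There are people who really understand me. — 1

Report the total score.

Items 3, 5, 9 describe the absence/opposite of loneliness → reverse-score.
reversed = (0+6) − raw = 6 − raw.
  item 1: 4
  item 2: 6
  item 3: 6 − 2 = 4
  item 4: 2
  item 5: 6 − 6 = 0
  item 6: 5
  item 7: 0
  item 8: 0
  item 9: 6 − 1 = 5
Total = 4 + 6 + 4 + 2 + 0 + 5 + 0 + 0 + 5 = 26

26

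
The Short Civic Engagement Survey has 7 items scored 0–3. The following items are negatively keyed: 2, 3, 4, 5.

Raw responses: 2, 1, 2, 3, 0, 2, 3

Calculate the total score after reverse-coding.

Apply reverse scoring (reversed = (0+3) − raw = 3 − raw):
  item 2: 3 − 1 = 2
  item 3: 3 − 2 = 1
  item 4: 3 − 3 = 0
  item 5: 3 − 0 = 3
Scored responses: 2, 2, 1, 0, 3, 2, 3
Total = 2 + 2 + 1 + 0 + 3 + 2 + 3 = 13

13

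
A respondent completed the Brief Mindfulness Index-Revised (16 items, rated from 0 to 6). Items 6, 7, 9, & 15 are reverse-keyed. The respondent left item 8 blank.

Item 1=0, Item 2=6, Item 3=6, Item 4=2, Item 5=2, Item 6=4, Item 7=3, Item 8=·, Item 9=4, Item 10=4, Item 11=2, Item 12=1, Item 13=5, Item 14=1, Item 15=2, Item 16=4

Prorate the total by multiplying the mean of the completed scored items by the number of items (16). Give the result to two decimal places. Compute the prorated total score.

Reverse-coded (reverse-coded value = 6 − response):
  item 6: 6 − 4 = 2
  item 7: 6 − 3 = 3
  item 9: 6 − 4 = 2
  item 15: 6 − 2 = 4
Completed scored items (15 of 16): 0, 6, 6, 2, 2, 2, 3, 2, 4, 2, 1, 5, 1, 4, 4; sum = 44.
Person mean = 44 / 15 ≈ 2.9333
Prorated total = (44 / 15) × 16 = 46.93 (to 2 dp)

46.93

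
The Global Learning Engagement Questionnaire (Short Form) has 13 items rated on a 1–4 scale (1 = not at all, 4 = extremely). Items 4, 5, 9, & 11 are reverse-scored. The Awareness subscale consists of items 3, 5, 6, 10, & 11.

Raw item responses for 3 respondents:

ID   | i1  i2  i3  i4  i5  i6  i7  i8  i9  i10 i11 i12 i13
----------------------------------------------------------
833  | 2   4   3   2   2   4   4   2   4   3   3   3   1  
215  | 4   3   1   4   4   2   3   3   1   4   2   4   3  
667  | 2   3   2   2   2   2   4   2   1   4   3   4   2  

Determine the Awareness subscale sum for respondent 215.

11

Respondent 215 raw: 4, 3, 1, 4, 4, 2, 3, 3, 1, 4, 2, 4, 3.
Awareness items: 3, 5, 6, 10, 11.
Reverse-coded (reverse-coded value = 5 − response):
  item 3: 1
  item 5: 5 − 4 = 1
  item 6: 2
  item 10: 4
  item 11: 5 − 2 = 3
Sum = 1 + 1 + 2 + 4 + 3 = 11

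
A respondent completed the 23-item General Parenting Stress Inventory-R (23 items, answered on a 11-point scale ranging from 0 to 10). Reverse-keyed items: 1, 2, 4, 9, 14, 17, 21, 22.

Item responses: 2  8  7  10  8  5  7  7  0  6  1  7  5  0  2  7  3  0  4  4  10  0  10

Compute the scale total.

127

Reversing items 1, 2, 4, 9, 14, 17, 21, & 22 with 10 − raw:
Total = (10−2) + (10−8) + 7 + (10−10) + 8 + 5 + 7 + 7 + (10−0) + 6 + 1 + 7 + 5 + (10−0) + 2 + 7 + (10−3) + 0 + 4 + 4 + (10−10) + (10−0) + 10
      = 8 + 2 + 7 + 0 + 8 + 5 + 7 + 7 + 10 + 6 + 1 + 7 + 5 + 10 + 2 + 7 + 7 + 0 + 4 + 4 + 0 + 10 + 10 = 127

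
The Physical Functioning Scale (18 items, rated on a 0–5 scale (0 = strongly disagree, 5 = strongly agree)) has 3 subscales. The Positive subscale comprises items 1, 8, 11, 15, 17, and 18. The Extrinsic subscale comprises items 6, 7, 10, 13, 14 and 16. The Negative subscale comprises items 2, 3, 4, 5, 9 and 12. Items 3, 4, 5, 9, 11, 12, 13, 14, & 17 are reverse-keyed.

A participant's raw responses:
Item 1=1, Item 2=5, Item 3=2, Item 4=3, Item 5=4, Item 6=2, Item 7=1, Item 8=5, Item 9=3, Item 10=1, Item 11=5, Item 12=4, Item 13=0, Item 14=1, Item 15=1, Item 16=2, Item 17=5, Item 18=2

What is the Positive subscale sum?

Positive items: 1, 8, 11, 15, 17, 18.
Of these, items 11 and 17 are reverse-keyed; reversed = (0+5) − raw = 5 − raw.
  item 1: 1
  item 8: 5
  item 11: 5 − 5 = 0
  item 15: 1
  item 17: 5 − 5 = 0
  item 18: 2
Sum = 1 + 5 + 0 + 1 + 0 + 2 = 9

9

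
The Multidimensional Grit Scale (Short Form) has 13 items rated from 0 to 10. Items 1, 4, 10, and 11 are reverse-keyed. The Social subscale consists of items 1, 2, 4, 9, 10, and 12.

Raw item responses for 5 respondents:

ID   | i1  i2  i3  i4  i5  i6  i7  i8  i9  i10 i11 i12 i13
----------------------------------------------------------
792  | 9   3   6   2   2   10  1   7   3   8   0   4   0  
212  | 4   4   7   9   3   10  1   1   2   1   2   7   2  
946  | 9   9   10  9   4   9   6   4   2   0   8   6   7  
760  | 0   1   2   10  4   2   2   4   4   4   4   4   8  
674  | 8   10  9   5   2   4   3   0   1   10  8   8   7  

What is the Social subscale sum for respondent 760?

Respondent 760 raw: 0, 1, 2, 10, 4, 2, 2, 4, 4, 4, 4, 4, 8.
Social items: 1, 2, 4, 9, 10, 12.
Reverse-coded (reversed = (0+10) − raw = 10 − raw):
  item 1: 10 − 0 = 10
  item 2: 1
  item 4: 10 − 10 = 0
  item 9: 4
  item 10: 10 − 4 = 6
  item 12: 4
Sum = 10 + 1 + 0 + 4 + 6 + 4 = 25

25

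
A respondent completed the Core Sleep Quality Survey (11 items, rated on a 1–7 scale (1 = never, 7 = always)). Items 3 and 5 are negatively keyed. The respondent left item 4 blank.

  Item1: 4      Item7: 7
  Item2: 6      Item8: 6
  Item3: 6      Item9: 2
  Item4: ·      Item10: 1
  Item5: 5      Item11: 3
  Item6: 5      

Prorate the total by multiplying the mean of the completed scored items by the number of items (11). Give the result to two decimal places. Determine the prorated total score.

42.90

Reverse-coded (reverse-coded value = 8 − response):
  item 3: 8 − 6 = 2
  item 5: 8 − 5 = 3
Completed scored items (10 of 11): 4, 6, 2, 3, 5, 7, 6, 2, 1, 3; sum = 39.
Person mean = 39 / 10 ≈ 3.9000
Prorated total = (39 / 10) × 11 = 42.90 (to 2 dp)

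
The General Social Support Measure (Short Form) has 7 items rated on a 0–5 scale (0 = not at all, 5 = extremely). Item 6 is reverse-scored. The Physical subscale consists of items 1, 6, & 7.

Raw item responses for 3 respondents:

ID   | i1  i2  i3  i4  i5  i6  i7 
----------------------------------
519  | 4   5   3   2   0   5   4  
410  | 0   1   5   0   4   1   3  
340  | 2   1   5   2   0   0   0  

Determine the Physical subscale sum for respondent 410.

Respondent 410 raw: 0, 1, 5, 0, 4, 1, 3.
Physical items: 1, 6, 7.
Reverse-coded (on a 0–5 scale, reversed = 5 − raw):
  item 1: 0
  item 6: 5 − 1 = 4
  item 7: 3
Sum = 0 + 4 + 3 = 7

7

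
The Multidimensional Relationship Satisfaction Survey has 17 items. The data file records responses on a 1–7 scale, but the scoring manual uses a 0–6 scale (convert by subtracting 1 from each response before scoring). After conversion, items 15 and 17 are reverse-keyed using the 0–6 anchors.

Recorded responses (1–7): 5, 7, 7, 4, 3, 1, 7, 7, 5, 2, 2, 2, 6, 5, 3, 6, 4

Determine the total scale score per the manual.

Convert to 0–6: 4, 6, 6, 3, 2, 0, 6, 6, 4, 1, 1, 1, 5, 4, 2, 5, 3
Reverse-coded (reverse-coded value = 6 − response):
  item 15: 6 − 2 = 4
  item 17: 6 − 3 = 3
Scored: 4, 6, 6, 3, 2, 0, 6, 6, 4, 1, 1, 1, 5, 4, 4, 5, 3
Total = 61

61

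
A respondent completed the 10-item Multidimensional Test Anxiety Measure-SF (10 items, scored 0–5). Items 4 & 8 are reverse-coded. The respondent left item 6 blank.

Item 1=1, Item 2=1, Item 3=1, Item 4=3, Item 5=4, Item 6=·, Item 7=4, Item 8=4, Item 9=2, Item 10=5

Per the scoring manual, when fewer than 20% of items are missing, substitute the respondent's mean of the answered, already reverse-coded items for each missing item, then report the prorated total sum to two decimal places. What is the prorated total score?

23.33

Reverse-coded (reversed = (0+5) − raw = 5 − raw):
  item 4: 5 − 3 = 2
  item 8: 5 − 4 = 1
Completed scored items (9 of 10): 1, 1, 1, 2, 4, 4, 1, 2, 5; sum = 21.
Person mean = 21 / 9 ≈ 2.3333
Prorated total = (21 / 9) × 10 = 23.33 (to 2 dp)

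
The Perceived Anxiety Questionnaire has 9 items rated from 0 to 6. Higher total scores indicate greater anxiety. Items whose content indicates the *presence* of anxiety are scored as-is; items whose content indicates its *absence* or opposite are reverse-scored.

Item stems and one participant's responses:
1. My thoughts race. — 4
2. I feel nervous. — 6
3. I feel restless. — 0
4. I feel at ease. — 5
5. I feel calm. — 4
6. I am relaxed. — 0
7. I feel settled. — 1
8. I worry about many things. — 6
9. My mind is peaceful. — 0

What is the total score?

Items 4, 5, 6, 7, 9 describe the absence/opposite of anxiety → reverse-score.
reverse-coded value = 6 − response.
  item 1: 4
  item 2: 6
  item 3: 0
  item 4: 6 − 5 = 1
  item 5: 6 − 4 = 2
  item 6: 6 − 0 = 6
  item 7: 6 − 1 = 5
  item 8: 6
  item 9: 6 − 0 = 6
Total = 4 + 6 + 0 + 1 + 2 + 6 + 5 + 6 + 6 = 36

36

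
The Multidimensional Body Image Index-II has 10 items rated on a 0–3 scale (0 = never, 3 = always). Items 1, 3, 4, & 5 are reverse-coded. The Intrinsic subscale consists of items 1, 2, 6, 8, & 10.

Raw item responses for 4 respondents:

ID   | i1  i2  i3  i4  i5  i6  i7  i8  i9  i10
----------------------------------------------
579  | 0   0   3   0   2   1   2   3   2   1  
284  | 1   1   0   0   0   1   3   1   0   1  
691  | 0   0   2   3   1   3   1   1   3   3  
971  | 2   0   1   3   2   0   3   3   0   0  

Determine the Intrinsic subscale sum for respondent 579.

8

Respondent 579 raw: 0, 0, 3, 0, 2, 1, 2, 3, 2, 1.
Intrinsic items: 1, 2, 6, 8, 10.
Reverse-coded (reversed = (0+3) − raw = 3 − raw):
  item 1: 3 − 0 = 3
  item 2: 0
  item 6: 1
  item 8: 3
  item 10: 1
Sum = 3 + 0 + 1 + 3 + 1 = 8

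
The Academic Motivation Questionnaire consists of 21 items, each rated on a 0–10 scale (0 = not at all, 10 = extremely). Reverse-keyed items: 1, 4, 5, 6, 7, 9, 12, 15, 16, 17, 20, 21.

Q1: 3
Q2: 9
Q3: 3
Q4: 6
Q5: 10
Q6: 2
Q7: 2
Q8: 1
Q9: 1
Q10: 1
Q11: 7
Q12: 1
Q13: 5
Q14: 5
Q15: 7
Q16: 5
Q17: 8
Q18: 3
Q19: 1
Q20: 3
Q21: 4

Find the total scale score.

103

Reversing items 1, 4, 5, 6, 7, 9, 12, 15, 16, 17, 20, & 21 with 10 − raw:
Total = (10−3) + 9 + 3 + (10−6) + (10−10) + (10−2) + (10−2) + 1 + (10−1) + 1 + 7 + (10−1) + 5 + 5 + (10−7) + (10−5) + (10−8) + 3 + 1 + (10−3) + (10−4)
      = 7 + 9 + 3 + 4 + 0 + 8 + 8 + 1 + 9 + 1 + 7 + 9 + 5 + 5 + 3 + 5 + 2 + 3 + 1 + 7 + 6 = 103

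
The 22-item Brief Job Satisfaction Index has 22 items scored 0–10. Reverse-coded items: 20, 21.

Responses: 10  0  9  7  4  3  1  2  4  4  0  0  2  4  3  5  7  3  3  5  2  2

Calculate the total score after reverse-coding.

86

Raw sum = 80. Reverse-coded items: 20, 21; their raw sum = 7.
Each reversal replaces raw with 10 − raw, changing the total by 10 − 2·raw per item.
Total = 80 + 2·10 − 2·7 = 80 + 20 − 14 = 86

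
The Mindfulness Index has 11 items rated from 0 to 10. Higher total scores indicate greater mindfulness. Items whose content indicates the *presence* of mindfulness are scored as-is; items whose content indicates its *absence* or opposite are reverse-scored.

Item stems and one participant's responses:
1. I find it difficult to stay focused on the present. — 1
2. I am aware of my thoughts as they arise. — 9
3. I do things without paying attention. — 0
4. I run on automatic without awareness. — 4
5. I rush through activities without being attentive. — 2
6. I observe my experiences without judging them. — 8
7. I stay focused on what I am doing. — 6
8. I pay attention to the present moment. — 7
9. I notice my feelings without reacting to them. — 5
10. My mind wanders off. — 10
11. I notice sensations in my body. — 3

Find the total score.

71

Items 1, 3, 4, 5, 10 describe the absence/opposite of mindfulness → reverse-score.
on a 0–10 scale, reversed = 10 − raw.
  item 1: 10 − 1 = 9
  item 2: 9
  item 3: 10 − 0 = 10
  item 4: 10 − 4 = 6
  item 5: 10 − 2 = 8
  item 6: 8
  item 7: 6
  item 8: 7
  item 9: 5
  item 10: 10 − 10 = 0
  item 11: 3
Total = 9 + 9 + 10 + 6 + 8 + 8 + 6 + 7 + 5 + 0 + 3 = 71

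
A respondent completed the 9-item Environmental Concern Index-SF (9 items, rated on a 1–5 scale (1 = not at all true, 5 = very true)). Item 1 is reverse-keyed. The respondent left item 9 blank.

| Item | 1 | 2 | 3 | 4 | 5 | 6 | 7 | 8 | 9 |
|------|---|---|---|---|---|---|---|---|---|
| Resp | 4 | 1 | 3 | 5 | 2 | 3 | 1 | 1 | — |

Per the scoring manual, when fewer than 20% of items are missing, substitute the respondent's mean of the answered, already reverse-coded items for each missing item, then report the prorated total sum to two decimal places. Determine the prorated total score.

Reverse-coded (reversed = (1+5) − raw = 6 − raw):
  item 1: 6 − 4 = 2
Completed scored items (8 of 9): 2, 1, 3, 5, 2, 3, 1, 1; sum = 18.
Person mean = 18 / 8 ≈ 2.2500
Prorated total = (18 / 8) × 9 = 20.25 (to 2 dp)

20.25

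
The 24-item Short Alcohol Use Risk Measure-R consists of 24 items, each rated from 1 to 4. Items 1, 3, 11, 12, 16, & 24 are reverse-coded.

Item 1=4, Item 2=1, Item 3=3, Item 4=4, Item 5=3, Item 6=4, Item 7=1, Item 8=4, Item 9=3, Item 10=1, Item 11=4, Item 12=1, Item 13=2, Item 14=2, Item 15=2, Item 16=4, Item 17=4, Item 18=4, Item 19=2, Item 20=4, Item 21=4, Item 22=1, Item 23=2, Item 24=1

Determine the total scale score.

Reverse-coded items (reverse-coded value = 5 − response):
  item 1: 5 − 4 = 1
  item 3: 5 − 3 = 2
  item 11: 5 − 4 = 1
  item 12: 5 − 1 = 4
  item 16: 5 − 4 = 1
  item 24: 5 − 1 = 4
Scored responses: 1, 1, 2, 4, 3, 4, 1, 4, 3, 1, 1, 4, 2, 2, 2, 1, 4, 4, 2, 4, 4, 1, 2, 4
Total = 1 + 1 + 2 + 4 + 3 + 4 + 1 + 4 + 3 + 1 + 1 + 4 + 2 + 2 + 2 + 1 + 4 + 4 + 2 + 4 + 4 + 1 + 2 + 4 = 61

61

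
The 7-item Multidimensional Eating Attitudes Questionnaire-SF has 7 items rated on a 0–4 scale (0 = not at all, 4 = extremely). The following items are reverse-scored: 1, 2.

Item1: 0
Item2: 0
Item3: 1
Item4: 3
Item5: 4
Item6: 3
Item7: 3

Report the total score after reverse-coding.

Apply reverse scoring (on a 0–4 scale, reversed = 4 − raw):
  item 1: 4 − 0 = 4
  item 2: 4 − 0 = 4
Scored responses: 4, 4, 1, 3, 4, 3, 3
Total = 4 + 4 + 1 + 3 + 4 + 3 + 3 = 22

22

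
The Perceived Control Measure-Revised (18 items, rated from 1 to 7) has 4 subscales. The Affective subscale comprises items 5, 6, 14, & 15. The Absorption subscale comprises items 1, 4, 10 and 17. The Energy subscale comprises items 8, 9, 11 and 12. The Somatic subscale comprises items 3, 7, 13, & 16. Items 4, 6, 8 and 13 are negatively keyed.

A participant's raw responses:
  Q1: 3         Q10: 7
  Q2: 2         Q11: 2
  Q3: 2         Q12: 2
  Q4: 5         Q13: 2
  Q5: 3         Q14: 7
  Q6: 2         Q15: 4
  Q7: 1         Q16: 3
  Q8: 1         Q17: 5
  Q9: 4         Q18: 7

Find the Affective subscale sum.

Affective items: 5, 6, 14, 15.
Of these, item 6 is negatively keyed; on a 1–7 scale, reversed = 8 − raw.
  item 5: 3
  item 6: 8 − 2 = 6
  item 14: 7
  item 15: 4
Sum = 3 + 6 + 7 + 4 = 20

20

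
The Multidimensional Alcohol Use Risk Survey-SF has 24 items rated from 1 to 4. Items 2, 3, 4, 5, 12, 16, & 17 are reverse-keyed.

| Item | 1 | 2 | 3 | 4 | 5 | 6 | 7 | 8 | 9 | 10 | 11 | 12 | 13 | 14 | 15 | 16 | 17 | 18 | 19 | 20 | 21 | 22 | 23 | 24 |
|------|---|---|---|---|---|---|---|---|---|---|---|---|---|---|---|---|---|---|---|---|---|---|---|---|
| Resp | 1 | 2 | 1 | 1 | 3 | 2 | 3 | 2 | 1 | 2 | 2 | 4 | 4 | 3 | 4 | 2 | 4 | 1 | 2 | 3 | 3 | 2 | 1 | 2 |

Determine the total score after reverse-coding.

56

Reverse-keyed items use 5 − raw:
  item 2: 5 − 2 = 3
  item 3: 5 − 1 = 4
  item 4: 5 − 1 = 4
  item 5: 5 − 3 = 2
  item 12: 5 − 4 = 1
  item 16: 5 − 2 = 3
  item 17: 5 − 4 = 1
After reverse-coding: 1, 3, 4, 4, 2, 2, 3, 2, 1, 2, 2, 1, 4, 3, 4, 3, 1, 1, 2, 3, 3, 2, 1, 2
Total = 1 + 3 + 4 + 4 + 2 + 2 + 3 + 2 + 1 + 2 + 2 + 1 + 4 + 3 + 4 + 3 + 1 + 1 + 2 + 3 + 3 + 2 + 1 + 2 = 56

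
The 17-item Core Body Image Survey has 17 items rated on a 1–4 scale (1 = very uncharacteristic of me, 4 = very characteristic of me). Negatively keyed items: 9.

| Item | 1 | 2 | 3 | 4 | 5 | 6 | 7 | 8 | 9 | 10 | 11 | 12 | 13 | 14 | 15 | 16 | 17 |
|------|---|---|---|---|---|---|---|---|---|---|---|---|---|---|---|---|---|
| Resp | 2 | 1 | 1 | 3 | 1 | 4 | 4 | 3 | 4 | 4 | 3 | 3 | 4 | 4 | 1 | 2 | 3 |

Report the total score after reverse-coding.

Raw sum = 47. Negatively keyed items: 9; their raw sum = 4.
Each reversal replaces raw with 5 − raw, changing the total by 5 − 2·raw per item.
Total = 47 + 1·5 − 2·4 = 47 + 5 − 8 = 44

44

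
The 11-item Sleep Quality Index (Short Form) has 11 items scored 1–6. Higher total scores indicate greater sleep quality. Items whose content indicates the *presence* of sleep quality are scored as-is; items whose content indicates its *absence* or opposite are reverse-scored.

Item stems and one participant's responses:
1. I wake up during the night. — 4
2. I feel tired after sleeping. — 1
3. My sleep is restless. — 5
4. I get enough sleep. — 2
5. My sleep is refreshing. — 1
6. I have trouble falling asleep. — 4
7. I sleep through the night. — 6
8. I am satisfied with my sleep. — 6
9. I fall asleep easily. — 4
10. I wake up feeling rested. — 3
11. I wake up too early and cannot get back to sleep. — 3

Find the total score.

Items 1, 2, 3, 6, 11 describe the absence/opposite of sleep quality → reverse-score.
reverse-coded value = 7 − response.
  item 1: 7 − 4 = 3
  item 2: 7 − 1 = 6
  item 3: 7 − 5 = 2
  item 4: 2
  item 5: 1
  item 6: 7 − 4 = 3
  item 7: 6
  item 8: 6
  item 9: 4
  item 10: 3
  item 11: 7 − 3 = 4
Total = 3 + 6 + 2 + 2 + 1 + 3 + 6 + 6 + 4 + 3 + 4 = 40

40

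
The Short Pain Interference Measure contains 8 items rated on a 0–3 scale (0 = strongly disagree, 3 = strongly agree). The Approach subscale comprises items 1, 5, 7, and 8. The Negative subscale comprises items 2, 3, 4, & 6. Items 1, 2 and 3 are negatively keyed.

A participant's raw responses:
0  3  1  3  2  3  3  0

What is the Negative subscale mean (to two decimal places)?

2.00

Negative items: 2, 3, 4, 6.
Of these, items 2 & 3 are negatively keyed; on a 0–3 scale, reversed = 3 − raw.
  item 2: 3 − 3 = 0
  item 3: 3 − 1 = 2
  item 4: 3
  item 6: 3
Sum = 0 + 2 + 3 + 3 = 8
Mean = 8 / 4 = 2.00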